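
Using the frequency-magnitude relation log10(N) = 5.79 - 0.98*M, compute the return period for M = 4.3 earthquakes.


log10(N) = 5.79 - 0.98*4.3 = 1.576
N = 10^1.576 = 37.67038
T = 1/N = 1/37.67038 = 0.0265 years

0.0265


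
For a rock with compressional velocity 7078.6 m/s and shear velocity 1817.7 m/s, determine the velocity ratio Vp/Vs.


Vp/Vs = 7078.6 / 1817.7
= 3.8943

3.8943


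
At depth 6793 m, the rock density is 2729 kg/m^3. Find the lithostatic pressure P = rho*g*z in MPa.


P = rho * g * z / 1e6
= 2729 * 9.81 * 6793 / 1e6
= 181858731.57 / 1e6
= 181.8587 MPa

181.8587


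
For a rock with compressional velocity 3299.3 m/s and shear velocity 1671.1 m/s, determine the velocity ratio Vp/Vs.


Vp/Vs = 3299.3 / 1671.1
= 1.9743

1.9743


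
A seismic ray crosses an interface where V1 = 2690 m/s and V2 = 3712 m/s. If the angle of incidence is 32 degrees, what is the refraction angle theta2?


sin(theta1) = sin(32 deg) = 0.529919
sin(theta2) = V2/V1 * sin(theta1) = 3712/2690 * 0.529919 = 0.731249
theta2 = arcsin(0.731249) = 46.9912 degrees

46.9912


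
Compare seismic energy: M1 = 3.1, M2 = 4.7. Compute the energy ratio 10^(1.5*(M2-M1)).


M2 - M1 = 4.7 - 3.1 = 1.6
1.5 * 1.6 = 2.4
ratio = 10^2.4 = 251.19

251.19


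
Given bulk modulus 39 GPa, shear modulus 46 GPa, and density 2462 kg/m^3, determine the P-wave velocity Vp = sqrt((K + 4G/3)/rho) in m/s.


First compute the effective modulus:
K + 4G/3 = 39e9 + 4*46e9/3 = 100333333333.33 Pa
Then divide by density:
100333333333.33 / 2462 = 40752775.5213 Pa/(kg/m^3)
Take the square root:
Vp = sqrt(40752775.5213) = 6383.79 m/s

6383.79


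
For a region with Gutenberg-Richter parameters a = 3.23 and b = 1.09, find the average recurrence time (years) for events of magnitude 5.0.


log10(N) = 3.23 - 1.09*5.0 = -2.22
N = 10^-2.22 = 0.006026
T = 1/N = 1/0.006026 = 165.9587 years

165.9587


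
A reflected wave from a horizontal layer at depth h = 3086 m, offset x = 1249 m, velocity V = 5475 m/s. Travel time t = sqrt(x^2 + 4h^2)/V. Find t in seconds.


x^2 + 4h^2 = 1249^2 + 4*3086^2 = 1560001 + 38093584 = 39653585
sqrt(39653585) = 6297.1093
t = 6297.1093 / 5475 = 1.1502 s

1.1502


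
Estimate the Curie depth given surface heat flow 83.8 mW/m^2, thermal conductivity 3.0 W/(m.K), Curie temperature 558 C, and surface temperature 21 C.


T_Curie - T_surf = 558 - 21 = 537 C
Convert q to W/m^2: 83.8 mW/m^2 = 0.0838 W/m^2
d = 537 * 3.0 / 0.0838 = 19224.34 m

19224.34


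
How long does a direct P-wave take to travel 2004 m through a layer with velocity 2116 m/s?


t = x / V
= 2004 / 2116
= 0.9471 s

0.9471


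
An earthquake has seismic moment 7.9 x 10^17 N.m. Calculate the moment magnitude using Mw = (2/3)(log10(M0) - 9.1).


log10(M0) = log10(7.9 x 10^17) = 17.8976
Mw = 2/3 * (17.8976 - 9.1)
= 2/3 * 8.7976
= 5.87

5.87


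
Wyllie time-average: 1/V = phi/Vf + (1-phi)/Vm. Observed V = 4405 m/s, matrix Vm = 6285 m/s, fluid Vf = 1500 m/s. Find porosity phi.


1/V - 1/Vm = 1/4405 - 1/6285 = 6.791e-05
1/Vf - 1/Vm = 1/1500 - 1/6285 = 0.00050756
phi = 6.791e-05 / 0.00050756 = 0.1338

0.1338


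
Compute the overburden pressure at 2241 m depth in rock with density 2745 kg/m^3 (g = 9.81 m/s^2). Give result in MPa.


P = rho * g * z / 1e6
= 2745 * 9.81 * 2241 / 1e6
= 60346656.45 / 1e6
= 60.3467 MPa

60.3467


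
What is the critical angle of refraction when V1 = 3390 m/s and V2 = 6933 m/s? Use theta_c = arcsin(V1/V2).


V1/V2 = 3390/6933 = 0.488966
theta_c = arcsin(0.488966) = 29.2726 degrees

29.2726


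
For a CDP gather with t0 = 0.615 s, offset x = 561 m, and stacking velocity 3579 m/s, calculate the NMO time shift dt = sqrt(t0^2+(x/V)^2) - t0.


x/Vnmo = 561/3579 = 0.156748
(x/Vnmo)^2 = 0.02457
t0^2 = 0.378225
sqrt(0.378225 + 0.02457) = 0.634661
dt = 0.634661 - 0.615 = 0.019661

0.019661


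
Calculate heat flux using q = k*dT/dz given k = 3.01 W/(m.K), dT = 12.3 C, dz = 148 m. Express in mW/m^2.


q = k * dT / dz * 1000
= 3.01 * 12.3 / 148 * 1000
= 0.250155 * 1000
= 250.1554 mW/m^2

250.1554


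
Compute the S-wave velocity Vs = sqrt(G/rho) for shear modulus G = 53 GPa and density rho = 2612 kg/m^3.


Convert G to Pa: G = 53e9 Pa
Compute G/rho = 53e9 / 2612 = 20290964.7779
Vs = sqrt(20290964.7779) = 4504.55 m/s

4504.55


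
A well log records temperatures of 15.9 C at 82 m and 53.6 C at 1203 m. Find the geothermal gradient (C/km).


dT = 53.6 - 15.9 = 37.7 C
dz = 1203 - 82 = 1121 m
gradient = dT/dz * 1000 = 37.7/1121 * 1000 = 33.6307 C/km

33.6307


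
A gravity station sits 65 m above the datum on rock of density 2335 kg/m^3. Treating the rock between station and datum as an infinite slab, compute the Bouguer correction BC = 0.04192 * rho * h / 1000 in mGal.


BC = 0.04192 * rho * h / 1000
= 0.04192 * 2335 * 65 / 1000
= 6.3624 mGal

6.3624


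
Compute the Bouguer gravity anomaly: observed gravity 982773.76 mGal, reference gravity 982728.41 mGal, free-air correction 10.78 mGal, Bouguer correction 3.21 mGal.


BA = g_obs - g_ref + FAC - BC
= 982773.76 - 982728.41 + 10.78 - 3.21
= 52.92 mGal

52.92


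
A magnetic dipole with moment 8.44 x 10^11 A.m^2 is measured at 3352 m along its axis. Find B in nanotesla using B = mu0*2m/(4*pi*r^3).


m = 8.44 x 10^11 = 844000000000 A.m^2
2m = 1688000000000 A.m^2
r^3 = 3352^3 = 37662750208
B = (4pi*10^-7) * 1688000000000 / (4*pi * 37662750208) * 1e9
= 2121203.359704 / 473284077469.76 * 1e9
= 4481.8819 nT

4481.8819


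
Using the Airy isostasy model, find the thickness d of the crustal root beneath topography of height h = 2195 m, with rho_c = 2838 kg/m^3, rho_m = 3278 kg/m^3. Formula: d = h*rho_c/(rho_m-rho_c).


rho_m - rho_c = 3278 - 2838 = 440
d = 2195 * 2838 / 440
= 6229410 / 440
= 14157.75 m

14157.75


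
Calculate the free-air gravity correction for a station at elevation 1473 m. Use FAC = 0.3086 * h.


FAC = 0.3086 * h
= 0.3086 * 1473
= 454.5678 mGal

454.5678


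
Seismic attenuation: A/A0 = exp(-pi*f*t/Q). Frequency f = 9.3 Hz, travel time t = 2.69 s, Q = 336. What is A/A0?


pi*f*t/Q = pi*9.3*2.69/336 = 0.233908
A/A0 = exp(-0.233908) = 0.791434

0.791434


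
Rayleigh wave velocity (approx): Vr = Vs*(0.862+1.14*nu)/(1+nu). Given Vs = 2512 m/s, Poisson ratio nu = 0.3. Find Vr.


Numerator factor = 0.862 + 1.14*0.3 = 1.204
Denominator = 1 + 0.3 = 1.3
Vr = 2512 * 1.204 / 1.3 = 2326.5 m/s

2326.5


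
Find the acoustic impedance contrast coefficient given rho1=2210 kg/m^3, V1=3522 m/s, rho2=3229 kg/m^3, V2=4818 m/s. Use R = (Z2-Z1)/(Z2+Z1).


Z1 = 2210 * 3522 = 7783620
Z2 = 3229 * 4818 = 15557322
R = (15557322 - 7783620) / (15557322 + 7783620) = 7773702 / 23340942 = 0.3331

0.3331


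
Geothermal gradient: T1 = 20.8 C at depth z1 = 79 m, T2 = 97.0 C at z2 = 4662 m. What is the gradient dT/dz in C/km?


dT = 97.0 - 20.8 = 76.2 C
dz = 4662 - 79 = 4583 m
gradient = dT/dz * 1000 = 76.2/4583 * 1000 = 16.6267 C/km

16.6267


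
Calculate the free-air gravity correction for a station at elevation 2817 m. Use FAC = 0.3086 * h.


FAC = 0.3086 * h
= 0.3086 * 2817
= 869.3262 mGal

869.3262


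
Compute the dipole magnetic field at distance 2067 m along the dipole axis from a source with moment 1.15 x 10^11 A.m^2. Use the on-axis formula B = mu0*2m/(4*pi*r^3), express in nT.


m = 1.15 x 10^11 = 115000000000 A.m^2
2m = 230000000000 A.m^2
r^3 = 2067^3 = 8831234763
B = (4pi*10^-7) * 230000000000 / (4*pi * 8831234763) * 1e9
= 289026.52413 / 110976569014.27 * 1e9
= 2604.3923 nT

2604.3923


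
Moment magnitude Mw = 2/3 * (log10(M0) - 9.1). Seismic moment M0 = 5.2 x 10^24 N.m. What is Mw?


log10(M0) = log10(5.2 x 10^24) = 24.716
Mw = 2/3 * (24.716 - 9.1)
= 2/3 * 15.616
= 10.41

10.41


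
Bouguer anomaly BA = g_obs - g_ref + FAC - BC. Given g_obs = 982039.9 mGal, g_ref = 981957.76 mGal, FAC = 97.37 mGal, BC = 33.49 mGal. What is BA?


BA = g_obs - g_ref + FAC - BC
= 982039.9 - 981957.76 + 97.37 - 33.49
= 146.02 mGal

146.02


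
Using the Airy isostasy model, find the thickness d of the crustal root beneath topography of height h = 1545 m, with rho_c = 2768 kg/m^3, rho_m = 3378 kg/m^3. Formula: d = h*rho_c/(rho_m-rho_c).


rho_m - rho_c = 3378 - 2768 = 610
d = 1545 * 2768 / 610
= 4276560 / 610
= 7010.75 m

7010.75


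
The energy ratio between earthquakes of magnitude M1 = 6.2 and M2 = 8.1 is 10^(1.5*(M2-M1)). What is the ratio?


M2 - M1 = 8.1 - 6.2 = 1.9
1.5 * 1.9 = 2.85
ratio = 10^2.85 = 707.95

707.95


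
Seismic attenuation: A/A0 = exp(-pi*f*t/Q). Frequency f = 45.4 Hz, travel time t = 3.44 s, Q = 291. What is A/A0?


pi*f*t/Q = pi*45.4*3.44/291 = 1.686053
A/A0 = exp(-1.686053) = 0.185249

0.185249


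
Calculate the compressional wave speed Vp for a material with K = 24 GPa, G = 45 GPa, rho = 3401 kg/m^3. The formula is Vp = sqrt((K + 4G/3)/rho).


First compute the effective modulus:
K + 4G/3 = 24e9 + 4*45e9/3 = 84000000000.0 Pa
Then divide by density:
84000000000.0 / 3401 = 24698618.0535 Pa/(kg/m^3)
Take the square root:
Vp = sqrt(24698618.0535) = 4969.77 m/s

4969.77


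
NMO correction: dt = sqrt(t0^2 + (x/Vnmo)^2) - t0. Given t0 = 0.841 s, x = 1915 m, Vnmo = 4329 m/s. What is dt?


x/Vnmo = 1915/4329 = 0.442365
(x/Vnmo)^2 = 0.195687
t0^2 = 0.707281
sqrt(0.707281 + 0.195687) = 0.950246
dt = 0.950246 - 0.841 = 0.109246

0.109246


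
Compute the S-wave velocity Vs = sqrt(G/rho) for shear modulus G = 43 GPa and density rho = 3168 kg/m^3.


Convert G to Pa: G = 43e9 Pa
Compute G/rho = 43e9 / 3168 = 13573232.3232
Vs = sqrt(13573232.3232) = 3684.19 m/s

3684.19


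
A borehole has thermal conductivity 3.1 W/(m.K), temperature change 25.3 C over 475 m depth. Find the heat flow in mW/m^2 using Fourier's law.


q = k * dT / dz * 1000
= 3.1 * 25.3 / 475 * 1000
= 0.165116 * 1000
= 165.1158 mW/m^2

165.1158


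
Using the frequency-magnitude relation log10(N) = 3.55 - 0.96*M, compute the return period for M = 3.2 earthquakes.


log10(N) = 3.55 - 0.96*3.2 = 0.478
N = 10^0.478 = 3.006076
T = 1/N = 1/3.006076 = 0.3327 years

0.3327


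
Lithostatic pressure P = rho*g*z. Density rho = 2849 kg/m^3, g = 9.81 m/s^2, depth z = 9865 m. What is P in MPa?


P = rho * g * z / 1e6
= 2849 * 9.81 * 9865 / 1e6
= 275713826.85 / 1e6
= 275.7138 MPa

275.7138


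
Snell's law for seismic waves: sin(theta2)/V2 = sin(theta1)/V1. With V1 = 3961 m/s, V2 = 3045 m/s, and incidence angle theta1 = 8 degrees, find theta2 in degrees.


sin(theta1) = sin(8 deg) = 0.139173
sin(theta2) = V2/V1 * sin(theta1) = 3045/3961 * 0.139173 = 0.106989
theta2 = arcsin(0.106989) = 6.1418 degrees

6.1418


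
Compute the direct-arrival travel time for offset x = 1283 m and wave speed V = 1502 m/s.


t = x / V
= 1283 / 1502
= 0.8542 s

0.8542


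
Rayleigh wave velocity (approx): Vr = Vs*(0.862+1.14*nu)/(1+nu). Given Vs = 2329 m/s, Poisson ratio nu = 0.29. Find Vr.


Numerator factor = 0.862 + 1.14*0.29 = 1.1926
Denominator = 1 + 0.29 = 1.29
Vr = 2329 * 1.1926 / 1.29 = 2153.15 m/s

2153.15


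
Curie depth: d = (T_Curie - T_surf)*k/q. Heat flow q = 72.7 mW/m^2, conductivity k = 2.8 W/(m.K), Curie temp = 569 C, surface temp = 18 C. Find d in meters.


T_Curie - T_surf = 569 - 18 = 551 C
Convert q to W/m^2: 72.7 mW/m^2 = 0.0727 W/m^2
d = 551 * 2.8 / 0.0727 = 21221.46 m

21221.46


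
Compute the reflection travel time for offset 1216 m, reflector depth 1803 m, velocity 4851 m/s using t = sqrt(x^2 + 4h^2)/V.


x^2 + 4h^2 = 1216^2 + 4*1803^2 = 1478656 + 13003236 = 14481892
sqrt(14481892) = 3805.5081
t = 3805.5081 / 4851 = 0.7845 s

0.7845


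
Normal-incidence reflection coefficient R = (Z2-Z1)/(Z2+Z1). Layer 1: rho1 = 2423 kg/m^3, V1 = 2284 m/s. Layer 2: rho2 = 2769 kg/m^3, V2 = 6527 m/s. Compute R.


Z1 = 2423 * 2284 = 5534132
Z2 = 2769 * 6527 = 18073263
R = (18073263 - 5534132) / (18073263 + 5534132) = 12539131 / 23607395 = 0.5312

0.5312


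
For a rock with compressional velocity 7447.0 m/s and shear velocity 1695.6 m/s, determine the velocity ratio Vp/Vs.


Vp/Vs = 7447.0 / 1695.6
= 4.392

4.392


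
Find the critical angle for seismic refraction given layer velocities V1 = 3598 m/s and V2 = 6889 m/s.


V1/V2 = 3598/6889 = 0.522282
theta_c = arcsin(0.522282) = 31.4854 degrees

31.4854


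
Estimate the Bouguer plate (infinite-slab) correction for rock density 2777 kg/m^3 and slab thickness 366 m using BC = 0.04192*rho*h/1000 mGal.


BC = 0.04192 * rho * h / 1000
= 0.04192 * 2777 * 366 / 1000
= 42.6067 mGal

42.6067


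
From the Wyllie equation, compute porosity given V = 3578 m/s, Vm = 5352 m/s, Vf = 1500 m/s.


1/V - 1/Vm = 1/3578 - 1/5352 = 9.264e-05
1/Vf - 1/Vm = 1/1500 - 1/5352 = 0.00047982
phi = 9.264e-05 / 0.00047982 = 0.1931

0.1931


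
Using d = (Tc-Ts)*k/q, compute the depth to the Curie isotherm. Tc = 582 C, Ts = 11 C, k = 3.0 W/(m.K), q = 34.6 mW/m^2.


T_Curie - T_surf = 582 - 11 = 571 C
Convert q to W/m^2: 34.6 mW/m^2 = 0.0346 W/m^2
d = 571 * 3.0 / 0.0346 = 49508.67 m

49508.67


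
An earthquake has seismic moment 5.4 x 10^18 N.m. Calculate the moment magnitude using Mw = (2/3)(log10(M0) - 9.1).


log10(M0) = log10(5.4 x 10^18) = 18.7324
Mw = 2/3 * (18.7324 - 9.1)
= 2/3 * 9.6324
= 6.42

6.42


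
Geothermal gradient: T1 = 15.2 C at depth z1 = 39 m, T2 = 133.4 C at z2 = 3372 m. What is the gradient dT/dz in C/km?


dT = 133.4 - 15.2 = 118.2 C
dz = 3372 - 39 = 3333 m
gradient = dT/dz * 1000 = 118.2/3333 * 1000 = 35.4635 C/km

35.4635


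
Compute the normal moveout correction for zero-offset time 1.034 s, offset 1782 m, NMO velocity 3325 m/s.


x/Vnmo = 1782/3325 = 0.53594
(x/Vnmo)^2 = 0.287232
t0^2 = 1.069156
sqrt(1.069156 + 0.287232) = 1.164641
dt = 1.164641 - 1.034 = 0.130641

0.130641


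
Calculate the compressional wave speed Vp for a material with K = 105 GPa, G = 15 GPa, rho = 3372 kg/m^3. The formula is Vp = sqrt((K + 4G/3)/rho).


First compute the effective modulus:
K + 4G/3 = 105e9 + 4*15e9/3 = 125000000000.0 Pa
Then divide by density:
125000000000.0 / 3372 = 37069988.1376 Pa/(kg/m^3)
Take the square root:
Vp = sqrt(37069988.1376) = 6088.51 m/s

6088.51


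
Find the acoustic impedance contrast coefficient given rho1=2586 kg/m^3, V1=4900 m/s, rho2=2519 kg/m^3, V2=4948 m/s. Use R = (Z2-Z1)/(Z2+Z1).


Z1 = 2586 * 4900 = 12671400
Z2 = 2519 * 4948 = 12464012
R = (12464012 - 12671400) / (12464012 + 12671400) = -207388 / 25135412 = -0.0083

-0.0083


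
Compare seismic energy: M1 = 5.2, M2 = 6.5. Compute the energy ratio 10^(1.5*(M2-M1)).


M2 - M1 = 6.5 - 5.2 = 1.3
1.5 * 1.3 = 1.95
ratio = 10^1.95 = 89.13

89.13


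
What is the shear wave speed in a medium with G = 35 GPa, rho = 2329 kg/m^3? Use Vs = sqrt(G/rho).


Convert G to Pa: G = 35e9 Pa
Compute G/rho = 35e9 / 2329 = 15027908.9738
Vs = sqrt(15027908.9738) = 3876.58 m/s

3876.58


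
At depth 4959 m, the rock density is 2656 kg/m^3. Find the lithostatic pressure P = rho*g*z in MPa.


P = rho * g * z / 1e6
= 2656 * 9.81 * 4959 / 1e6
= 129208530.24 / 1e6
= 129.2085 MPa

129.2085


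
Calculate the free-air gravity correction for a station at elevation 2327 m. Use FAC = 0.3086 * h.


FAC = 0.3086 * h
= 0.3086 * 2327
= 718.1122 mGal

718.1122


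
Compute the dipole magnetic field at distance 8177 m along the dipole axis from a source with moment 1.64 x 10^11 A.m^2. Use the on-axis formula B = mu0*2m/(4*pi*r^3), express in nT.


m = 1.64 x 10^11 = 164000000000 A.m^2
2m = 328000000000 A.m^2
r^3 = 8177^3 = 546741441233
B = (4pi*10^-7) * 328000000000 / (4*pi * 546741441233) * 1e9
= 412176.956151 / 6870555580762.75 * 1e9
= 59.9918 nT

59.9918


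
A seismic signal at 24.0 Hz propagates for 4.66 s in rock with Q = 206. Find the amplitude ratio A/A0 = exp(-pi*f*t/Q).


pi*f*t/Q = pi*24.0*4.66/206 = 1.70561
A/A0 = exp(-1.70561) = 0.181661

0.181661


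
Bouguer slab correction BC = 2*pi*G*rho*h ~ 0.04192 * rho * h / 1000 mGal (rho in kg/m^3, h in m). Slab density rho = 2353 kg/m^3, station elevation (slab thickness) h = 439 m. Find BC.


BC = 0.04192 * rho * h / 1000
= 0.04192 * 2353 * 439 / 1000
= 43.302 mGal

43.302


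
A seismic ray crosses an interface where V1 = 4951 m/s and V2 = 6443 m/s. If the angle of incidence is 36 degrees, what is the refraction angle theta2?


sin(theta1) = sin(36 deg) = 0.587785
sin(theta2) = V2/V1 * sin(theta1) = 6443/4951 * 0.587785 = 0.764916
theta2 = arcsin(0.764916) = 49.8995 degrees

49.8995


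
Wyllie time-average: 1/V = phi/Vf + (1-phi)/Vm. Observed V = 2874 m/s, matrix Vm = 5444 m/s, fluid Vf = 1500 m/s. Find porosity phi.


1/V - 1/Vm = 1/2874 - 1/5444 = 0.00016426
1/Vf - 1/Vm = 1/1500 - 1/5444 = 0.00048298
phi = 0.00016426 / 0.00048298 = 0.3401

0.3401


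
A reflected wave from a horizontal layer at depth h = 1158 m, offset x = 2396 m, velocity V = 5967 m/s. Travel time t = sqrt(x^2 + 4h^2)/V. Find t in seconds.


x^2 + 4h^2 = 2396^2 + 4*1158^2 = 5740816 + 5363856 = 11104672
sqrt(11104672) = 3332.3673
t = 3332.3673 / 5967 = 0.5585 s

0.5585


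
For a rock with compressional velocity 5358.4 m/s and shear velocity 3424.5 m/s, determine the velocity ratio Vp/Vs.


Vp/Vs = 5358.4 / 3424.5
= 1.5647

1.5647


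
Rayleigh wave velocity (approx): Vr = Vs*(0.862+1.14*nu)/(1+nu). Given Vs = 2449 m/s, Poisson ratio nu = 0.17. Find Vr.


Numerator factor = 0.862 + 1.14*0.17 = 1.0558
Denominator = 1 + 0.17 = 1.17
Vr = 2449 * 1.0558 / 1.17 = 2209.96 m/s

2209.96


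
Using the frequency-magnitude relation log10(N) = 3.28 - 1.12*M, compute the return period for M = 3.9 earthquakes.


log10(N) = 3.28 - 1.12*3.9 = -1.088
N = 10^-1.088 = 0.081658
T = 1/N = 1/0.081658 = 12.2462 years

12.2462


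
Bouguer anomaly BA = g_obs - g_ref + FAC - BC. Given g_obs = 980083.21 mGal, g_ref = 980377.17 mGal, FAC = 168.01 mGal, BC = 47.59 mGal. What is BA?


BA = g_obs - g_ref + FAC - BC
= 980083.21 - 980377.17 + 168.01 - 47.59
= -173.54 mGal

-173.54


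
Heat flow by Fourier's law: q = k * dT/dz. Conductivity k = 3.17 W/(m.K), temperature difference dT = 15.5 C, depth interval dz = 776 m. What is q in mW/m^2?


q = k * dT / dz * 1000
= 3.17 * 15.5 / 776 * 1000
= 0.063318 * 1000
= 63.3183 mW/m^2

63.3183


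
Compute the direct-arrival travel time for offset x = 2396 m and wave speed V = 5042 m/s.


t = x / V
= 2396 / 5042
= 0.4752 s

0.4752


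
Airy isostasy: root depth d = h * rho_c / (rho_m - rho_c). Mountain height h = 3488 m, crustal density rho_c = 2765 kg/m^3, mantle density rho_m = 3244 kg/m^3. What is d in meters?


rho_m - rho_c = 3244 - 2765 = 479
d = 3488 * 2765 / 479
= 9644320 / 479
= 20134.28 m

20134.28


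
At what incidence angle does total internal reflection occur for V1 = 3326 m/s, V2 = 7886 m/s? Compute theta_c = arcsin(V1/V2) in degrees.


V1/V2 = 3326/7886 = 0.42176
theta_c = arcsin(0.42176) = 24.9458 degrees

24.9458


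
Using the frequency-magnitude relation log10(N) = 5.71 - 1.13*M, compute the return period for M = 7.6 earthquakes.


log10(N) = 5.71 - 1.13*7.6 = -2.878
N = 10^-2.878 = 0.001324
T = 1/N = 1/0.001324 = 755.0922 years

755.0922


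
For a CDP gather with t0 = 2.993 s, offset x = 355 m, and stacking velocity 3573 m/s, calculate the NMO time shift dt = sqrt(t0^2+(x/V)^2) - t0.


x/Vnmo = 355/3573 = 0.099356
(x/Vnmo)^2 = 0.009872
t0^2 = 8.958049
sqrt(8.958049 + 0.009872) = 2.994649
dt = 2.994649 - 2.993 = 0.001649

0.001649


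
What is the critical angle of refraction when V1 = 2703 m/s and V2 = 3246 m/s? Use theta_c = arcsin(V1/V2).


V1/V2 = 2703/3246 = 0.832717
theta_c = arcsin(0.832717) = 56.3789 degrees

56.3789


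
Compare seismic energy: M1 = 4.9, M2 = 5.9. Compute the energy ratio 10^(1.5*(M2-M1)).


M2 - M1 = 5.9 - 4.9 = 1.0
1.5 * 1.0 = 1.5
ratio = 10^1.5 = 31.62

31.62


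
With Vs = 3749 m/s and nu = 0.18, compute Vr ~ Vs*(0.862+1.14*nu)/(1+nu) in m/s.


Numerator factor = 0.862 + 1.14*0.18 = 1.0672
Denominator = 1 + 0.18 = 1.18
Vr = 3749 * 1.0672 / 1.18 = 3390.62 m/s

3390.62


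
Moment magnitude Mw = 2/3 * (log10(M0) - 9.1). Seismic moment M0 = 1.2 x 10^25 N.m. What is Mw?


log10(M0) = log10(1.2 x 10^25) = 25.0792
Mw = 2/3 * (25.0792 - 9.1)
= 2/3 * 15.9792
= 10.65

10.65


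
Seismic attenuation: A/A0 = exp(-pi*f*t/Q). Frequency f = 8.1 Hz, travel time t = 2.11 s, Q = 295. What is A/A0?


pi*f*t/Q = pi*8.1*2.11/295 = 0.18201
A/A0 = exp(-0.18201) = 0.833593

0.833593


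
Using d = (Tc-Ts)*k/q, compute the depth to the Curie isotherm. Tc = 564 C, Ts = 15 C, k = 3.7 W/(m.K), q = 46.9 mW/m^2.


T_Curie - T_surf = 564 - 15 = 549 C
Convert q to W/m^2: 46.9 mW/m^2 = 0.0469 W/m^2
d = 549 * 3.7 / 0.0469 = 43311.3 m

43311.3


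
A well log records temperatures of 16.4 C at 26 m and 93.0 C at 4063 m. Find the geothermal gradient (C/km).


dT = 93.0 - 16.4 = 76.6 C
dz = 4063 - 26 = 4037 m
gradient = dT/dz * 1000 = 76.6/4037 * 1000 = 18.9745 C/km

18.9745


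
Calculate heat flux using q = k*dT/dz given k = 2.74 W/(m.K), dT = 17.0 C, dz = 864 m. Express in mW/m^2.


q = k * dT / dz * 1000
= 2.74 * 17.0 / 864 * 1000
= 0.053912 * 1000
= 53.912 mW/m^2

53.912


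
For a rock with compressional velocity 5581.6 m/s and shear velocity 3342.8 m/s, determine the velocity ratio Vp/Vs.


Vp/Vs = 5581.6 / 3342.8
= 1.6697

1.6697


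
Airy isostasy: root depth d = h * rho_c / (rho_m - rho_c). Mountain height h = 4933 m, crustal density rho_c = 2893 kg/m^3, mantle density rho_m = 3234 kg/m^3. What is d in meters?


rho_m - rho_c = 3234 - 2893 = 341
d = 4933 * 2893 / 341
= 14271169 / 341
= 41850.94 m

41850.94


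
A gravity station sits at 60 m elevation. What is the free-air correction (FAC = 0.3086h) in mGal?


FAC = 0.3086 * h
= 0.3086 * 60
= 18.516 mGal

18.516


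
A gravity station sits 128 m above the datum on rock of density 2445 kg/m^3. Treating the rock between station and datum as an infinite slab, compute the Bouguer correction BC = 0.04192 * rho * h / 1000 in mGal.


BC = 0.04192 * rho * h / 1000
= 0.04192 * 2445 * 128 / 1000
= 13.1193 mGal

13.1193


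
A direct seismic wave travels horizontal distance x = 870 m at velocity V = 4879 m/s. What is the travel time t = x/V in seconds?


t = x / V
= 870 / 4879
= 0.1783 s

0.1783


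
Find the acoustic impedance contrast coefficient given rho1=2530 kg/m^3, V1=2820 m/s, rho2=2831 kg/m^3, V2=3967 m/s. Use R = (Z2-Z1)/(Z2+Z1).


Z1 = 2530 * 2820 = 7134600
Z2 = 2831 * 3967 = 11230577
R = (11230577 - 7134600) / (11230577 + 7134600) = 4095977 / 18365177 = 0.223

0.223


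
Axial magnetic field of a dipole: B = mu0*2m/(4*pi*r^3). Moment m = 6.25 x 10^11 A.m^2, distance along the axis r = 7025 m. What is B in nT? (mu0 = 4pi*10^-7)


m = 6.25 x 10^11 = 625000000000 A.m^2
2m = 1250000000000 A.m^2
r^3 = 7025^3 = 346688140625
B = (4pi*10^-7) * 1250000000000 / (4*pi * 346688140625) * 1e9
= 1570796.326795 / 4356611662696.82 * 1e9
= 360.5546 nT

360.5546


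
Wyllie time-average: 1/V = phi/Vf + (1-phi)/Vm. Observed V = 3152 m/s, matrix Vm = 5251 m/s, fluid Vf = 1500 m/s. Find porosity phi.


1/V - 1/Vm = 1/3152 - 1/5251 = 0.00012682
1/Vf - 1/Vm = 1/1500 - 1/5251 = 0.00047623
phi = 0.00012682 / 0.00047623 = 0.2663

0.2663


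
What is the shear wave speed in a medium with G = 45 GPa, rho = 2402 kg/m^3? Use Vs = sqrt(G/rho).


Convert G to Pa: G = 45e9 Pa
Compute G/rho = 45e9 / 2402 = 18734388.01
Vs = sqrt(18734388.01) = 4328.32 m/s

4328.32


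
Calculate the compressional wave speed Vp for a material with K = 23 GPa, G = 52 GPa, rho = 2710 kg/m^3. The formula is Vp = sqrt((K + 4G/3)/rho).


First compute the effective modulus:
K + 4G/3 = 23e9 + 4*52e9/3 = 92333333333.33 Pa
Then divide by density:
92333333333.33 / 2710 = 34071340.7134 Pa/(kg/m^3)
Take the square root:
Vp = sqrt(34071340.7134) = 5837.07 m/s

5837.07


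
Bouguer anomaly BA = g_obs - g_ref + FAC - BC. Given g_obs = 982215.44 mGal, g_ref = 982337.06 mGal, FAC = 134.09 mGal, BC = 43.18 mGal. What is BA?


BA = g_obs - g_ref + FAC - BC
= 982215.44 - 982337.06 + 134.09 - 43.18
= -30.71 mGal

-30.71


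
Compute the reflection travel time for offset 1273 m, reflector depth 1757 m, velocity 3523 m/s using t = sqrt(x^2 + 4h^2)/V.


x^2 + 4h^2 = 1273^2 + 4*1757^2 = 1620529 + 12348196 = 13968725
sqrt(13968725) = 3737.4758
t = 3737.4758 / 3523 = 1.0609 s

1.0609


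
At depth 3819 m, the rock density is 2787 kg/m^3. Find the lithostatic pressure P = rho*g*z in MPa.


P = rho * g * z / 1e6
= 2787 * 9.81 * 3819 / 1e6
= 104413254.93 / 1e6
= 104.4133 MPa

104.4133


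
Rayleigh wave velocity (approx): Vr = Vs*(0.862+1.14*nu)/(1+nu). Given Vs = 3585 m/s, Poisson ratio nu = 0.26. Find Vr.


Numerator factor = 0.862 + 1.14*0.26 = 1.1584
Denominator = 1 + 0.26 = 1.26
Vr = 3585 * 1.1584 / 1.26 = 3295.92 m/s

3295.92


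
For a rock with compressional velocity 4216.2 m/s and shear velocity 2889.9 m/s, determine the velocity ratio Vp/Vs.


Vp/Vs = 4216.2 / 2889.9
= 1.4589

1.4589


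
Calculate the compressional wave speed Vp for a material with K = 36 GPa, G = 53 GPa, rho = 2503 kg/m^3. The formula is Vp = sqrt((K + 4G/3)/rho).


First compute the effective modulus:
K + 4G/3 = 36e9 + 4*53e9/3 = 106666666666.67 Pa
Then divide by density:
106666666666.67 / 2503 = 42615528.033 Pa/(kg/m^3)
Take the square root:
Vp = sqrt(42615528.033) = 6528.06 m/s

6528.06


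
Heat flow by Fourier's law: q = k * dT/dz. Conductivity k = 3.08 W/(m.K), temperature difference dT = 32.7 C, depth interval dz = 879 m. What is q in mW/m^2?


q = k * dT / dz * 1000
= 3.08 * 32.7 / 879 * 1000
= 0.11458 * 1000
= 114.5802 mW/m^2

114.5802


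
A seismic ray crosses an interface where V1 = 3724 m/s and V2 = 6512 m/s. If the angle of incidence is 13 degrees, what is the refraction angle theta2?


sin(theta1) = sin(13 deg) = 0.224951
sin(theta2) = V2/V1 * sin(theta1) = 6512/3724 * 0.224951 = 0.393362
theta2 = arcsin(0.393362) = 23.1639 degrees

23.1639


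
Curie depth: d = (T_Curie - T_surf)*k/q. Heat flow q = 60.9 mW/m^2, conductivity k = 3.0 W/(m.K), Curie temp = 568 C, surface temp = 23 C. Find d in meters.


T_Curie - T_surf = 568 - 23 = 545 C
Convert q to W/m^2: 60.9 mW/m^2 = 0.0609 W/m^2
d = 545 * 3.0 / 0.0609 = 26847.29 m

26847.29


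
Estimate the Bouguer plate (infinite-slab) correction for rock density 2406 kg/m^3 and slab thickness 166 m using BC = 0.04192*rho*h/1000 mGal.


BC = 0.04192 * rho * h / 1000
= 0.04192 * 2406 * 166 / 1000
= 16.7427 mGal

16.7427


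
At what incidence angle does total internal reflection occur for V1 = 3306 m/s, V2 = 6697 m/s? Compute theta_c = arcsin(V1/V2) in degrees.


V1/V2 = 3306/6697 = 0.493654
theta_c = arcsin(0.493654) = 29.581 degrees

29.581


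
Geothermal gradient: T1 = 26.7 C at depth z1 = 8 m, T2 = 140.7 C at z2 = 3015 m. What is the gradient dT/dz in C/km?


dT = 140.7 - 26.7 = 114.0 C
dz = 3015 - 8 = 3007 m
gradient = dT/dz * 1000 = 114.0/3007 * 1000 = 37.9115 C/km

37.9115


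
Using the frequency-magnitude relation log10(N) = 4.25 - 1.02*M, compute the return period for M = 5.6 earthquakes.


log10(N) = 4.25 - 1.02*5.6 = -1.462
N = 10^-1.462 = 0.034514
T = 1/N = 1/0.034514 = 28.9734 years

28.9734


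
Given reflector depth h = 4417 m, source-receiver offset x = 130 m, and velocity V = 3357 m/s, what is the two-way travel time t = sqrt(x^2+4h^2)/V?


x^2 + 4h^2 = 130^2 + 4*4417^2 = 16900 + 78039556 = 78056456
sqrt(78056456) = 8834.9565
t = 8834.9565 / 3357 = 2.6318 s

2.6318


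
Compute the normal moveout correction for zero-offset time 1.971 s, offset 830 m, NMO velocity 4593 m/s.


x/Vnmo = 830/4593 = 0.18071
(x/Vnmo)^2 = 0.032656
t0^2 = 3.884841
sqrt(3.884841 + 0.032656) = 1.979267
dt = 1.979267 - 1.971 = 0.008267

0.008267


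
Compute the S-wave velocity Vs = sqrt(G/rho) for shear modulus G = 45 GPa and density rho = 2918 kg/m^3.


Convert G to Pa: G = 45e9 Pa
Compute G/rho = 45e9 / 2918 = 15421521.5901
Vs = sqrt(15421521.5901) = 3927.02 m/s

3927.02


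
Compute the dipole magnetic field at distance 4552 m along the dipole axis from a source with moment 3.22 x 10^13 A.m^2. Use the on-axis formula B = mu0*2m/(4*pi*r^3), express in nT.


m = 3.22 x 10^13 = 32200000000000 A.m^2
2m = 64400000000000 A.m^2
r^3 = 4552^3 = 94320644608
B = (4pi*10^-7) * 64400000000000 / (4*pi * 94320644608) * 1e9
= 80927426.756473 / 1185268176729.39 * 1e9
= 68277.7352 nT

68277.7352


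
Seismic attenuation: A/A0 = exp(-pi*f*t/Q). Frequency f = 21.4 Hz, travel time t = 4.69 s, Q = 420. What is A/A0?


pi*f*t/Q = pi*21.4*4.69/420 = 0.750736
A/A0 = exp(-0.750736) = 0.472019

0.472019


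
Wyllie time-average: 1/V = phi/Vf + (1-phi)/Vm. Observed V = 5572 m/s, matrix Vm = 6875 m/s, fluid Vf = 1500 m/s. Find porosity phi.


1/V - 1/Vm = 1/5572 - 1/6875 = 3.401e-05
1/Vf - 1/Vm = 1/1500 - 1/6875 = 0.00052121
phi = 3.401e-05 / 0.00052121 = 0.0653

0.0653


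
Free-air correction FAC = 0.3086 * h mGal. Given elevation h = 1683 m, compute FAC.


FAC = 0.3086 * h
= 0.3086 * 1683
= 519.3738 mGal

519.3738


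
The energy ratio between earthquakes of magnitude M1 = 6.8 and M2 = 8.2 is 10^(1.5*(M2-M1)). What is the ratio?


M2 - M1 = 8.2 - 6.8 = 1.4
1.5 * 1.4 = 2.1
ratio = 10^2.1 = 125.89

125.89


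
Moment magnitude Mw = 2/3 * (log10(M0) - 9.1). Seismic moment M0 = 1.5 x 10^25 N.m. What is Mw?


log10(M0) = log10(1.5 x 10^25) = 25.1761
Mw = 2/3 * (25.1761 - 9.1)
= 2/3 * 16.0761
= 10.72

10.72


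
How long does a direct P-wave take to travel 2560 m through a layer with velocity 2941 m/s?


t = x / V
= 2560 / 2941
= 0.8705 s

0.8705


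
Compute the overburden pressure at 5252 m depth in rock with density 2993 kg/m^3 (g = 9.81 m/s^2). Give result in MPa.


P = rho * g * z / 1e6
= 2993 * 9.81 * 5252 / 1e6
= 154205705.16 / 1e6
= 154.2057 MPa

154.2057


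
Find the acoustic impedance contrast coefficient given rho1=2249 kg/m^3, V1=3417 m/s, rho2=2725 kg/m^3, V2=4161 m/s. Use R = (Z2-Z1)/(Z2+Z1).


Z1 = 2249 * 3417 = 7684833
Z2 = 2725 * 4161 = 11338725
R = (11338725 - 7684833) / (11338725 + 7684833) = 3653892 / 19023558 = 0.1921

0.1921


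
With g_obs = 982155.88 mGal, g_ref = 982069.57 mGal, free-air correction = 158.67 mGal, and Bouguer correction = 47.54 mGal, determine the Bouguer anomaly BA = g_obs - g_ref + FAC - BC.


BA = g_obs - g_ref + FAC - BC
= 982155.88 - 982069.57 + 158.67 - 47.54
= 197.44 mGal

197.44


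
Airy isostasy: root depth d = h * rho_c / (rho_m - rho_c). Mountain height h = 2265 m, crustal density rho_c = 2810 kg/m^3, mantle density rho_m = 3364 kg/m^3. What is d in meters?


rho_m - rho_c = 3364 - 2810 = 554
d = 2265 * 2810 / 554
= 6364650 / 554
= 11488.54 m

11488.54


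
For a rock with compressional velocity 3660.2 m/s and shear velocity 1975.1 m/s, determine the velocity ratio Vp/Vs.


Vp/Vs = 3660.2 / 1975.1
= 1.8532

1.8532


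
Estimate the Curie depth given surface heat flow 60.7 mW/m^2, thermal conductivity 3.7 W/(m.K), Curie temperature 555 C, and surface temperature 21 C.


T_Curie - T_surf = 555 - 21 = 534 C
Convert q to W/m^2: 60.7 mW/m^2 = 0.0607 W/m^2
d = 534 * 3.7 / 0.0607 = 32550.25 m

32550.25


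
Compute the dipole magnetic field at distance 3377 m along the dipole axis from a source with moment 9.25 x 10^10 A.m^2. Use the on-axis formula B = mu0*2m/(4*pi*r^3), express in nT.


m = 9.25 x 10^10 = 92500000000 A.m^2
2m = 185000000000 A.m^2
r^3 = 3377^3 = 38511743633
B = (4pi*10^-7) * 185000000000 / (4*pi * 38511743633) * 1e9
= 232477.856366 / 483952843497.47 * 1e9
= 480.373 nT

480.373


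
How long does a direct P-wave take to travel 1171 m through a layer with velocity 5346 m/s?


t = x / V
= 1171 / 5346
= 0.219 s

0.219


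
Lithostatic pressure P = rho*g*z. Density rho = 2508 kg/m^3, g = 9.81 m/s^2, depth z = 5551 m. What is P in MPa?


P = rho * g * z / 1e6
= 2508 * 9.81 * 5551 / 1e6
= 136573917.48 / 1e6
= 136.5739 MPa

136.5739


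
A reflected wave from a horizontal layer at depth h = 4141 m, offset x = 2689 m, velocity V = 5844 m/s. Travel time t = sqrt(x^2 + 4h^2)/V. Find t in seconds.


x^2 + 4h^2 = 2689^2 + 4*4141^2 = 7230721 + 68591524 = 75822245
sqrt(75822245) = 8707.597
t = 8707.597 / 5844 = 1.49 s

1.49


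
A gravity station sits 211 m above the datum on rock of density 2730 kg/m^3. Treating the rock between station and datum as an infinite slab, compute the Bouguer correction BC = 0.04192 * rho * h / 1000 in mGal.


BC = 0.04192 * rho * h / 1000
= 0.04192 * 2730 * 211 / 1000
= 24.1472 mGal

24.1472


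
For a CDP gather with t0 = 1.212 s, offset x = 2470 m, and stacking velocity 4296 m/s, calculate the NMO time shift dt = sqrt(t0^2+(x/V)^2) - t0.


x/Vnmo = 2470/4296 = 0.574953
(x/Vnmo)^2 = 0.330571
t0^2 = 1.468944
sqrt(1.468944 + 0.330571) = 1.34146
dt = 1.34146 - 1.212 = 0.12946

0.12946


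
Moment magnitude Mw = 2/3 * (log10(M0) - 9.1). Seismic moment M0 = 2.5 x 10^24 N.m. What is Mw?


log10(M0) = log10(2.5 x 10^24) = 24.3979
Mw = 2/3 * (24.3979 - 9.1)
= 2/3 * 15.2979
= 10.2

10.2


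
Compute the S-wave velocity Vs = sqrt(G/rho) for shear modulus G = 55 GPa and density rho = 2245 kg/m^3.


Convert G to Pa: G = 55e9 Pa
Compute G/rho = 55e9 / 2245 = 24498886.4143
Vs = sqrt(24498886.4143) = 4949.63 m/s

4949.63


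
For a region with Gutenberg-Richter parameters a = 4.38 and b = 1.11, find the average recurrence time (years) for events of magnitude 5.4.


log10(N) = 4.38 - 1.11*5.4 = -1.614
N = 10^-1.614 = 0.024322
T = 1/N = 1/0.024322 = 41.115 years

41.115


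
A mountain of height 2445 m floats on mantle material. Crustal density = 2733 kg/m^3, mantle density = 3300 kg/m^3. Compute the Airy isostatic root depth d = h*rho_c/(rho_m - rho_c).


rho_m - rho_c = 3300 - 2733 = 567
d = 2445 * 2733 / 567
= 6682185 / 567
= 11785.16 m

11785.16


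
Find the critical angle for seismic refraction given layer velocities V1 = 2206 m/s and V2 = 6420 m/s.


V1/V2 = 2206/6420 = 0.343614
theta_c = arcsin(0.343614) = 20.0972 degrees

20.0972


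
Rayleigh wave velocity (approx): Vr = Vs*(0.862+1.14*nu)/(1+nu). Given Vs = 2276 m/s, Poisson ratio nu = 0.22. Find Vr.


Numerator factor = 0.862 + 1.14*0.22 = 1.1128
Denominator = 1 + 0.22 = 1.22
Vr = 2276 * 1.1128 / 1.22 = 2076.01 m/s

2076.01


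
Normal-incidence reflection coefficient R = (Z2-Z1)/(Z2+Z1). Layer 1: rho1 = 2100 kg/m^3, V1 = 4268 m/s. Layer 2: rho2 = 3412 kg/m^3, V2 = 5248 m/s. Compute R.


Z1 = 2100 * 4268 = 8962800
Z2 = 3412 * 5248 = 17906176
R = (17906176 - 8962800) / (17906176 + 8962800) = 8943376 / 26868976 = 0.3329

0.3329


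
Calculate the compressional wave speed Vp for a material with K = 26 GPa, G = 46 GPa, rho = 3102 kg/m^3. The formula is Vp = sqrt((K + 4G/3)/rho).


First compute the effective modulus:
K + 4G/3 = 26e9 + 4*46e9/3 = 87333333333.33 Pa
Then divide by density:
87333333333.33 / 3102 = 28153879.2177 Pa/(kg/m^3)
Take the square root:
Vp = sqrt(28153879.2177) = 5306.02 m/s

5306.02


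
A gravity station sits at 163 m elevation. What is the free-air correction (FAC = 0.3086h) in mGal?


FAC = 0.3086 * h
= 0.3086 * 163
= 50.3018 mGal

50.3018


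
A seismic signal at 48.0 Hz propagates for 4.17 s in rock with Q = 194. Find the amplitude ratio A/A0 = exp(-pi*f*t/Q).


pi*f*t/Q = pi*48.0*4.17/194 = 3.241346
A/A0 = exp(-3.241346) = 0.039111

0.039111


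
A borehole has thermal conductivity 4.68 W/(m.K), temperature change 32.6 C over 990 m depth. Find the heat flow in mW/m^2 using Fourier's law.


q = k * dT / dz * 1000
= 4.68 * 32.6 / 990 * 1000
= 0.154109 * 1000
= 154.1091 mW/m^2

154.1091


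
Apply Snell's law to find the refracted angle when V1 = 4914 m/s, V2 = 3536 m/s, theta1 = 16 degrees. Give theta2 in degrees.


sin(theta1) = sin(16 deg) = 0.275637
sin(theta2) = V2/V1 * sin(theta1) = 3536/4914 * 0.275637 = 0.198342
theta2 = arcsin(0.198342) = 11.44 degrees

11.44


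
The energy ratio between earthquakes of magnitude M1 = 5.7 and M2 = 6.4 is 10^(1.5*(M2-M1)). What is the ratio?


M2 - M1 = 6.4 - 5.7 = 0.7
1.5 * 0.7 = 1.05
ratio = 10^1.05 = 11.22

11.22


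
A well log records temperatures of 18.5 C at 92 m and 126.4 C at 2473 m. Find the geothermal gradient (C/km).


dT = 126.4 - 18.5 = 107.9 C
dz = 2473 - 92 = 2381 m
gradient = dT/dz * 1000 = 107.9/2381 * 1000 = 45.3171 C/km

45.3171


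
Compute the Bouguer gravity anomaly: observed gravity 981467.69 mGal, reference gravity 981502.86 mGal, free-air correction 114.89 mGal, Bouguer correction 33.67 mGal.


BA = g_obs - g_ref + FAC - BC
= 981467.69 - 981502.86 + 114.89 - 33.67
= 46.05 mGal

46.05


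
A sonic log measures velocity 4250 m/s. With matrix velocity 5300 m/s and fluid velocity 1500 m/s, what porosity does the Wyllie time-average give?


1/V - 1/Vm = 1/4250 - 1/5300 = 4.661e-05
1/Vf - 1/Vm = 1/1500 - 1/5300 = 0.00047799
phi = 4.661e-05 / 0.00047799 = 0.0975

0.0975


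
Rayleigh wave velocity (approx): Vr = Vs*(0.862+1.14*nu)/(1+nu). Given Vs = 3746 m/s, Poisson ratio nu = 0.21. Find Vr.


Numerator factor = 0.862 + 1.14*0.21 = 1.1014
Denominator = 1 + 0.21 = 1.21
Vr = 3746 * 1.1014 / 1.21 = 3409.79 m/s

3409.79


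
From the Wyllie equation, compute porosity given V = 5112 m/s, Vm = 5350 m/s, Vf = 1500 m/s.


1/V - 1/Vm = 1/5112 - 1/5350 = 8.7e-06
1/Vf - 1/Vm = 1/1500 - 1/5350 = 0.00047975
phi = 8.7e-06 / 0.00047975 = 0.0181

0.0181


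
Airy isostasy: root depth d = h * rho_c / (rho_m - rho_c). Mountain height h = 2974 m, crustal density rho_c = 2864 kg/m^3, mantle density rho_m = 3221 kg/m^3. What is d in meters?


rho_m - rho_c = 3221 - 2864 = 357
d = 2974 * 2864 / 357
= 8517536 / 357
= 23858.64 m

23858.64


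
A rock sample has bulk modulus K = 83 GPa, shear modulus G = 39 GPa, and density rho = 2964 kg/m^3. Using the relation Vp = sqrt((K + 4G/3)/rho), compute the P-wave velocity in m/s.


First compute the effective modulus:
K + 4G/3 = 83e9 + 4*39e9/3 = 135000000000.0 Pa
Then divide by density:
135000000000.0 / 2964 = 45546558.7045 Pa/(kg/m^3)
Take the square root:
Vp = sqrt(45546558.7045) = 6748.82 m/s

6748.82


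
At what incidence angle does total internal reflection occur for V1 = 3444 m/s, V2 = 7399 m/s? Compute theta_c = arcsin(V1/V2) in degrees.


V1/V2 = 3444/7399 = 0.465468
theta_c = arcsin(0.465468) = 27.7405 degrees

27.7405


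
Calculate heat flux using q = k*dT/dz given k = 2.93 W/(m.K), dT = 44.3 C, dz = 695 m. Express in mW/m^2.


q = k * dT / dz * 1000
= 2.93 * 44.3 / 695 * 1000
= 0.186761 * 1000
= 186.7612 mW/m^2

186.7612


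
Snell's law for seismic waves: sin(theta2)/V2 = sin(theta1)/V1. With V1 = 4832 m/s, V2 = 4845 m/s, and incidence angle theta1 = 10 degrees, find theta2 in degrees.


sin(theta1) = sin(10 deg) = 0.173648
sin(theta2) = V2/V1 * sin(theta1) = 4845/4832 * 0.173648 = 0.174115
theta2 = arcsin(0.174115) = 10.0272 degrees

10.0272


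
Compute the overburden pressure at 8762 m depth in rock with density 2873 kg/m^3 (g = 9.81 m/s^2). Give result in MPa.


P = rho * g * z / 1e6
= 2873 * 9.81 * 8762 / 1e6
= 246949347.06 / 1e6
= 246.9493 MPa

246.9493


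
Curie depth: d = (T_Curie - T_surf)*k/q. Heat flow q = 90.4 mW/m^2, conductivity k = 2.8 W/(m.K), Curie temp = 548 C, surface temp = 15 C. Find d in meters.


T_Curie - T_surf = 548 - 15 = 533 C
Convert q to W/m^2: 90.4 mW/m^2 = 0.0904 W/m^2
d = 533 * 2.8 / 0.0904 = 16508.85 m

16508.85


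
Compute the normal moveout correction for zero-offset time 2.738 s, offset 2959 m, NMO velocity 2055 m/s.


x/Vnmo = 2959/2055 = 1.439903
(x/Vnmo)^2 = 2.07332
t0^2 = 7.496644
sqrt(7.496644 + 2.07332) = 3.093536
dt = 3.093536 - 2.738 = 0.355536

0.355536


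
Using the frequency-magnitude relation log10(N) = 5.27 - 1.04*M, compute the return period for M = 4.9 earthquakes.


log10(N) = 5.27 - 1.04*4.9 = 0.174
N = 10^0.174 = 1.492794
T = 1/N = 1/1.492794 = 0.6699 years

0.6699
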